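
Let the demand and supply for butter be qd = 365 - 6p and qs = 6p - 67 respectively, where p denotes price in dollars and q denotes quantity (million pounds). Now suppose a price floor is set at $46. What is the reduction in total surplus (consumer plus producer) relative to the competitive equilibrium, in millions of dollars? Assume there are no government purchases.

600

Equilibrium: 365 - 6p = 6p - 67, so 432 = 12p and p* = 36, q* = 149.
The floor of 46 is above the equilibrium price 36, so it binds.
At p = 46: qd = 365 - 6·46 = 89 and qs = 6·46 - 67 = 209.
Quantity traded falls to 89. At q = 89 the demand price is (365 - 89)/6 = 46 and the supply price is (67 + 89)/6 = 26.
Deadweight loss = ½ · (46 - 26) · (149 - 89) = ½ · 20 · 60 = 600.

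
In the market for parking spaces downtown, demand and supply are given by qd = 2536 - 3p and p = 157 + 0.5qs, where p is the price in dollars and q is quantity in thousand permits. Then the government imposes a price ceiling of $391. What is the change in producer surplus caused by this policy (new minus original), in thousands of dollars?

-115813

Rearranging supply gives qs = 2p - 314. Without the control the market clears where 2536 - 3p = 2p - 314, i.e. p* = 570 and q* = 826.
Since 391 < 570, the ceiling is binding.
At p = 391: qd = 2536 - 3·391 = 1363 and qs = 2·391 - 314 = 468.
Producer surplus without the control is ½ · (570 - 157) · 826 = 170569.
With the ceiling, producers sell 468 units at 391, so PS = ½ · (391 - 157) · 468 = 54756.
Change in producer surplus = 54756 - 170569 = -115813.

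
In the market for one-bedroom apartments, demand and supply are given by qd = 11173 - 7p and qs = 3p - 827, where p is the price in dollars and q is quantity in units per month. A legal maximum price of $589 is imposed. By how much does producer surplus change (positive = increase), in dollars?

-1134321.5

Without the control the market clears where 11173 - 7p = 3p - 827, i.e. p* = 1200 and q* = 2773.
The ceiling of 589 is below the equilibrium price 1200, so it binds.
At p = 589: qd = 11173 - 7·589 = 7050 and qs = 3·589 - 827 = 940.
Producer surplus without the control is ½ · (1200 - 827/3) · 2773 = 7689529/6.
With the ceiling, producers sell 940 units at 589, so PS = ½ · (589 - 827/3) · 940 = 441800/3.
Change in producer surplus = 441800/3 - 7689529/6 = -1134321.5.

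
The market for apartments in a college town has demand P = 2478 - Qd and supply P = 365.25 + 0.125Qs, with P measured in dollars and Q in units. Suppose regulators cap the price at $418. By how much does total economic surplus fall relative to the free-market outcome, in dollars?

1192464

Rearranging demand gives Qd = 2478 - P; rearranging supply gives Qs = 8P - 2922. Without the control the market clears where 2478 - P = 8P - 2922, i.e. P* = 600 and Q* = 1878.
The ceiling of 418 is below the equilibrium price 600, so it binds.
At P = 418: Qd = 2478 - 418 = 2060 and Qs = 8·418 - 2922 = 422.
Quantity traded falls to 422. At Q = 422 the demand price is 2478 - 422 = 2056 and the supply price is (2922 + 422)/8 = 418.
Deadweight loss = ½ · (2056 - 418) · (1878 - 422) = ½ · 1638 · 1456 = 1192464.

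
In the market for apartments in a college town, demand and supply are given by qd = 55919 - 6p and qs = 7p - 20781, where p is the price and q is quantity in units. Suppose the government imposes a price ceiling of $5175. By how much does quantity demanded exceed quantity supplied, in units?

9425

Without the control the market clears where 55919 - 6p = 7p - 20781, i.e. p* = 5900 and q* = 20519.
Because the ceiling (5175) lies below the market-clearing price, it is binding.
At p = 5175: qd = 55919 - 6·5175 = 24869 and qs = 7·5175 - 20781 = 15444.
Shortage = qd - qs = 24869 - 15444 = 9425.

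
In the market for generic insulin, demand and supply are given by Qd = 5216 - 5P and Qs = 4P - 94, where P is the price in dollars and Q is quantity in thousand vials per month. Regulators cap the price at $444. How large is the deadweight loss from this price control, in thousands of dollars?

76737.6

Equilibrium: 5216 - 5P = 4P - 94, so 5310 = 9P and P* = 590, Q* = 2266.
Because the ceiling (444) lies below the market-clearing price, it is binding.
At P = 444: Qd = 5216 - 5·444 = 2996 and Qs = 4·444 - 94 = 1682.
Quantity traded falls to 1682. At Q = 1682 the demand price is (5216 - 1682)/5 = 706.8 and the supply price is (94 + 1682)/4 = 444.
Deadweight loss = ½ · (706.8 - 444) · (2266 - 1682) = ½ · 262.8 · 584 = 76737.6.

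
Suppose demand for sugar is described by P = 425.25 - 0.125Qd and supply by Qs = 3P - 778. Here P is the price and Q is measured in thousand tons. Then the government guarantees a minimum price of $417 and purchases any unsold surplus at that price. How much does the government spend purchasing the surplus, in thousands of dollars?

169719

Rearranging demand gives Qd = 3402 - 8P. Without the control the market clears where 3402 - 8P = 3P - 778, i.e. P* = 380 and Q* = 362.
Since 417 > 380, the floor is binding.
At P = 417: Qd = 3402 - 8·417 = 66 and Qs = 3·417 - 778 = 473.
Surplus = Qs - Qd = 407.
Government expenditure = surplus × support price = 407 × 417 = 169719.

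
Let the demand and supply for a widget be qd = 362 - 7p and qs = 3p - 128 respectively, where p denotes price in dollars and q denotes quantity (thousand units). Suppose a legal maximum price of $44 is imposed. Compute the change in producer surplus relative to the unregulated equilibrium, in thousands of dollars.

-57.5

In a free market, 362 - 7p = 3p - 128 gives the equilibrium p* = 49, q* = 19.
The ceiling of 44 is below the equilibrium price 49, so it binds.
At p = 44: qd = 362 - 7·44 = 54 and qs = 3·44 - 128 = 4.
Producer surplus without the control is ½ · (49 - 128/3) · 19 = 361/6.
With the ceiling, producers sell 4 units at 44, so PS = ½ · (44 - 128/3) · 4 = 8/3.
Change in producer surplus = 8/3 - 361/6 = -57.5.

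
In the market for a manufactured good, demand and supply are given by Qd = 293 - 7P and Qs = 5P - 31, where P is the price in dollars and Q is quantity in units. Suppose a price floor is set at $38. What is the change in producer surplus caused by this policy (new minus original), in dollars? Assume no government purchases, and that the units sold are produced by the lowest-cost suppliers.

In a free market, 293 - 7P = 5P - 31 gives the equilibrium P* = 27, Q* = 104.
Since 38 > 27, the floor is binding.
At P = 38: Qd = 293 - 7·38 = 27 and Qs = 5·38 - 31 = 159.
Producer surplus without the control is ½ · (27 - 6.2) · 104 = 1081.6.
With the floor, 27 units are sold at 38. The supply price at Q = 27 is 11.6, so PS = ½ · [(38 - 6.2) + (38 - 11.6)] · 27 = 785.7.
Change in producer surplus = 785.7 - 1081.6 = -295.9.

-295.9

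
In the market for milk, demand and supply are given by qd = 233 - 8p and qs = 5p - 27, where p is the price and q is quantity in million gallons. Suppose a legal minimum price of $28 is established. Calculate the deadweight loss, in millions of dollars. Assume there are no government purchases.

665.6

Without the control the market clears where 233 - 8p = 5p - 27, i.e. p* = 20 and q* = 73.
Because the floor (28) lies above the market-clearing price, it is binding.
At p = 28: qd = 233 - 8·28 = 9 and qs = 5·28 - 27 = 113.
Quantity traded falls to 9. At q = 9 the demand price is (233 - 9)/8 = 28 and the supply price is (27 + 9)/5 = 7.2.
Deadweight loss = ½ · (28 - 7.2) · (73 - 9) = ½ · 20.8 · 64 = 665.6.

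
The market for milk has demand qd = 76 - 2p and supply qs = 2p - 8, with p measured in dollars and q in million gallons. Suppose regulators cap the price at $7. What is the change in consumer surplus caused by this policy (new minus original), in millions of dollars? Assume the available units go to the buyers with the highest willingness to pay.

-112

In a free market, 76 - 2p = 2p - 8 gives the equilibrium p* = 21, q* = 34.
Since 7 < 21, the ceiling is binding.
At p = 7: qd = 76 - 2·7 = 62 and qs = 2·7 - 8 = 6.
Consumer surplus without the control is ½ · (38 - 21) · 34 = 289.
With the ceiling, 6 units are sold at 7 (assume they go to the highest-value buyers). The demand price at q = 6 is 35, so CS = ½ · [(38 - 7) + (35 - 7)] · 6 = 177.
Change in consumer surplus = 177 - 289 = -112.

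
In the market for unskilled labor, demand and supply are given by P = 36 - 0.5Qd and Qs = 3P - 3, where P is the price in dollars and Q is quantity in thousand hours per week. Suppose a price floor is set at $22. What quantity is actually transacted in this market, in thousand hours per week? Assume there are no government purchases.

28

Rearranging demand gives Qd = 72 - 2P. Setting quantity demanded equal to quantity supplied, 72 - 2P = 3P - 3, gives P* = 15 and Q* = 42.
Because the floor (22) lies above the market-clearing price, it is binding.
At P = 22: Qd = 72 - 2·22 = 28 and Qs = 3·22 - 3 = 63.
The quantity actually transacted is the short side, demand: 28.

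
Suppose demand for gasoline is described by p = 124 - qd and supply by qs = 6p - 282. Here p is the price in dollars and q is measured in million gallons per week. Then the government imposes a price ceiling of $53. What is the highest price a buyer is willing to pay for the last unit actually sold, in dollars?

Rearranging demand gives qd = 124 - p. Setting quantity demanded equal to quantity supplied, 124 - p = 6p - 282, gives p* = 58 and q* = 66.
Because the ceiling (53) lies below the market-clearing price, it is binding.
At p = 53: qd = 124 - 53 = 71 and qs = 6·53 - 282 = 36.
Only 36 units reach the market. On the demand curve, the marginal buyer's willingness to pay at q = 36 is (124 - 36) = 88.

88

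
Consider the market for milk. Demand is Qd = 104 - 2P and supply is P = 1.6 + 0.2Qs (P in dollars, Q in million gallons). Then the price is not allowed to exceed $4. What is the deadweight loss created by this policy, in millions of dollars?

1260

Rearranging supply gives Qs = 5P - 8. Setting quantity demanded equal to quantity supplied, 104 - 2P = 5P - 8, gives P* = 16 and Q* = 72.
Because the ceiling (4) lies below the market-clearing price, it is binding.
At P = 4: Qd = 104 - 2·4 = 96 and Qs = 5·4 - 8 = 12.
Quantity traded falls to 12. At Q = 12 the demand price is (104 - 12)/2 = 46 and the supply price is (8 + 12)/5 = 4.
Deadweight loss = ½ · (46 - 4) · (72 - 12) = ½ · 42 · 60 = 1260.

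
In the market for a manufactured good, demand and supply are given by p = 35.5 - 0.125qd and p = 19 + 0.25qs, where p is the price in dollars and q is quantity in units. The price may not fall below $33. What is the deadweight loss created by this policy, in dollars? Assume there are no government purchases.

108

Rearranging demand gives qd = 284 - 8p; rearranging supply gives qs = 4p - 76. In a free market, 284 - 8p = 4p - 76 gives the equilibrium p* = 30, q* = 44.
The floor of 33 is above the equilibrium price 30, so it binds.
At p = 33: qd = 284 - 8·33 = 20 and qs = 4·33 - 76 = 56.
Quantity traded falls to 20. At q = 20 the demand price is (284 - 20)/8 = 33 and the supply price is (76 + 20)/4 = 24.
Deadweight loss = ½ · (33 - 24) · (44 - 20) = ½ · 9 · 24 = 108.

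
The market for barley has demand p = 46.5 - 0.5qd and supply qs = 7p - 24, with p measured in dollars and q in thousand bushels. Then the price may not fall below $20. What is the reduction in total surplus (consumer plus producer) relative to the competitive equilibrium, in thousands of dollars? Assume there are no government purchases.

63

Rearranging demand gives qd = 93 - 2p. Equilibrium: 93 - 2p = 7p - 24, so 117 = 9p and p* = 13, q* = 67.
Since 20 > 13, the floor is binding.
At p = 20: qd = 93 - 2·20 = 53 and qs = 7·20 - 24 = 116.
Quantity traded falls to 53. At q = 53 the demand price is (93 - 53)/2 = 20 and the supply price is (24 + 53)/7 = 11.
Deadweight loss = ½ · (20 - 11) · (67 - 53) = ½ · 9 · 14 = 63.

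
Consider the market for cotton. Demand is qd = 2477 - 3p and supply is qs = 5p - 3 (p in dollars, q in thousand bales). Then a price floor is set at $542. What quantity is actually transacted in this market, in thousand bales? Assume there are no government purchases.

Equilibrium: 2477 - 3p = 5p - 3, so 2480 = 8p and p* = 310, q* = 1547.
Since 542 > 310, the floor is binding.
At p = 542: qd = 2477 - 3·542 = 851 and qs = 5·542 - 3 = 2707.
The quantity actually transacted is the short side, demand: 851.

851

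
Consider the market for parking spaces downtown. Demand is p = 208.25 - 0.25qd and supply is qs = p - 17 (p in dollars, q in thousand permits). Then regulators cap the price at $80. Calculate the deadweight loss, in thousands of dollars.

5062.5

Rearranging demand gives qd = 833 - 4p. In a free market, 833 - 4p = p - 17 gives the equilibrium p* = 170, q* = 153.
Since 80 < 170, the ceiling is binding.
At p = 80: qd = 833 - 4·80 = 513 and qs = 80 - 17 = 63.
Quantity traded falls to 63. At q = 63 the demand price is (833 - 63)/4 = 192.5 and the supply price is 17 + 63 = 80.
Deadweight loss = ½ · (192.5 - 80) · (153 - 63) = ½ · 112.5 · 90 = 5062.5.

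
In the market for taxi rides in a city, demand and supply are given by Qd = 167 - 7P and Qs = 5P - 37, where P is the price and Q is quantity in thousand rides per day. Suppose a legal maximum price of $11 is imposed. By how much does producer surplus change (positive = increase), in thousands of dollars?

In a free market, 167 - 7P = 5P - 37 gives the equilibrium P* = 17, Q* = 48.
Because the ceiling (11) lies below the market-clearing price, it is binding.
At P = 11: Qd = 167 - 7·11 = 90 and Qs = 5·11 - 37 = 18.
Producer surplus without the control is ½ · (17 - 7.4) · 48 = 230.4.
With the ceiling, producers sell 18 units at 11, so PS = ½ · (11 - 7.4) · 18 = 32.4.
Change in producer surplus = 32.4 - 230.4 = -198.

-198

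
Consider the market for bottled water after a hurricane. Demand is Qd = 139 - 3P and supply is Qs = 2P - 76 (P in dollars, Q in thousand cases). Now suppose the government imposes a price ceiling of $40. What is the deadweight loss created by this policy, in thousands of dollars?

15

Setting quantity demanded equal to quantity supplied, 139 - 3P = 2P - 76, gives P* = 43 and Q* = 10.
Because the ceiling (40) lies below the market-clearing price, it is binding.
At P = 40: Qd = 139 - 3·40 = 19 and Qs = 2·40 - 76 = 4.
Quantity traded falls to 4. At Q = 4 the demand price is (139 - 4)/3 = 45 and the supply price is (76 + 4)/2 = 40.
Deadweight loss = ½ · (45 - 40) · (10 - 4) = ½ · 5 · 6 = 15.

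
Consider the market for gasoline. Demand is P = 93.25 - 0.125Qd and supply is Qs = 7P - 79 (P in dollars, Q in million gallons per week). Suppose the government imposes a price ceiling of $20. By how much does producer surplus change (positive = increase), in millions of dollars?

Rearranging demand gives Qd = 746 - 8P. Without the control the market clears where 746 - 8P = 7P - 79, i.e. P* = 55 and Q* = 306.
Since 20 < 55, the ceiling is binding.
At P = 20: Qd = 746 - 8·20 = 586 and Qs = 7·20 - 79 = 61.
Producer surplus without the control is ½ · (55 - 79/7) · 306 = 46818/7.
With the ceiling, producers sell 61 units at 20, so PS = ½ · (20 - 79/7) · 61 = 3721/14.
Change in producer surplus = 3721/14 - 46818/7 = -6422.5.

-6422.5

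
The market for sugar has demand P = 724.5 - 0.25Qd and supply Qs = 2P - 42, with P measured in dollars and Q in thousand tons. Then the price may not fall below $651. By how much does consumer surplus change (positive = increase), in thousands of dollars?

Rearranging demand gives Qd = 2898 - 4P. Setting quantity demanded equal to quantity supplied, 2898 - 4P = 2P - 42, gives P* = 490 and Q* = 938.
Since 651 > 490, the floor is binding.
At P = 651: Qd = 2898 - 4·651 = 294 and Qs = 2·651 - 42 = 1260.
Consumer surplus without the control is ½ · (724.5 - 490) · 938 = 109980.5.
With the floor, consumers buy 294 units at 651, so CS = ½ · (724.5 - 651) · 294 = 10804.5.
Change in consumer surplus = 10804.5 - 109980.5 = -99176.

-99176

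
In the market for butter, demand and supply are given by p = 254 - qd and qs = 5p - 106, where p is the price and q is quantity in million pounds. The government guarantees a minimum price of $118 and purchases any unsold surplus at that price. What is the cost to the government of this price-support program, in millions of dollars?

Rearranging demand gives qd = 254 - p. Without the control the market clears where 254 - p = 5p - 106, i.e. p* = 60 and q* = 194.
Because the floor (118) lies above the market-clearing price, it is binding.
At p = 118: qd = 254 - 118 = 136 and qs = 5·118 - 106 = 484.
Surplus = qs - qd = 348.
Government expenditure = surplus × support price = 348 × 118 = 41064.

41064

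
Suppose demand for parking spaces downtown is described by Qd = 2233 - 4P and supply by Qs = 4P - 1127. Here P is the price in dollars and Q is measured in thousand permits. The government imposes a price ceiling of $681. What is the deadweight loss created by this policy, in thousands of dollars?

0

Without the control the market clears where 2233 - 4P = 4P - 1127, i.e. P* = 420 and Q* = 553.
Since 681 is above P* = 420, the ceiling does not bind and the free-market outcome prevails.
Since the control does not bind, no trades are prevented and deadweight loss is zero.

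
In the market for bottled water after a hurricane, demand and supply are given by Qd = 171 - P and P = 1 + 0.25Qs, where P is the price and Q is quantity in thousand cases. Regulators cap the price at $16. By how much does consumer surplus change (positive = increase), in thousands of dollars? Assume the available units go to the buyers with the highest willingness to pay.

-1748

Rearranging supply gives Qs = 4P - 4. Setting quantity demanded equal to quantity supplied, 171 - P = 4P - 4, gives P* = 35 and Q* = 136.
The ceiling of 16 is below the equilibrium price 35, so it binds.
At P = 16: Qd = 171 - 16 = 155 and Qs = 4·16 - 4 = 60.
Consumer surplus without the control is ½ · (171 - 35) · 136 = 9248.
With the ceiling, 60 units are sold at 16 (assume they go to the highest-value buyers). The demand price at Q = 60 is 111, so CS = ½ · [(171 - 16) + (111 - 16)] · 60 = 7500.
Change in consumer surplus = 7500 - 9248 = -1748.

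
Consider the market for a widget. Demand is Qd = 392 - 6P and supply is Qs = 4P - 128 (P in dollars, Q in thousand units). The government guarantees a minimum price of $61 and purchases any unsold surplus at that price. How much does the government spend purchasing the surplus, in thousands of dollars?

5490

Equilibrium: 392 - 6P = 4P - 128, so 520 = 10P and P* = 52, Q* = 80.
The floor of 61 is above the equilibrium price 52, so it binds.
At P = 61: Qd = 392 - 6·61 = 26 and Qs = 4·61 - 128 = 116.
Surplus = Qs - Qd = 90.
Government expenditure = surplus × support price = 90 × 61 = 5490.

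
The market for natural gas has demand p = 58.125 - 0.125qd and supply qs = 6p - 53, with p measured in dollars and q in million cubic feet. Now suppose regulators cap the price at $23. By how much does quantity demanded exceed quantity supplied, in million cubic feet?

196

Rearranging demand gives qd = 465 - 8p. Equilibrium: 465 - 8p = 6p - 53, so 518 = 14p and p* = 37, q* = 169.
Because the ceiling (23) lies below the market-clearing price, it is binding.
At p = 23: qd = 465 - 8·23 = 281 and qs = 6·23 - 53 = 85.
Shortage = qd - qs = 281 - 85 = 196.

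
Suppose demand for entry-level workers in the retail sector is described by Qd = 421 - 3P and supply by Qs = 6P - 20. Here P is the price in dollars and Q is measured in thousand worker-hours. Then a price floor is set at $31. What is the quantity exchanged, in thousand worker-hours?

274

Equilibrium: 421 - 3P = 6P - 20, so 441 = 9P and P* = 49, Q* = 274.
The floor of 31 is below the equilibrium price 49, so it is not binding; the market clears at P* = 49, Q* = 274.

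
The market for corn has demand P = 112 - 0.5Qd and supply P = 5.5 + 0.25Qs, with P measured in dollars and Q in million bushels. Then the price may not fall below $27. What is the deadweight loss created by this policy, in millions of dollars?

Rearranging demand gives Qd = 224 - 2P; rearranging supply gives Qs = 4P - 22. Without the control the market clears where 224 - 2P = 4P - 22, i.e. P* = 41 and Q* = 142.
Since 27 is below P* = 41, the floor does not bind and the free-market outcome prevails.
Since the control does not bind, no trades are prevented and deadweight loss is zero.

0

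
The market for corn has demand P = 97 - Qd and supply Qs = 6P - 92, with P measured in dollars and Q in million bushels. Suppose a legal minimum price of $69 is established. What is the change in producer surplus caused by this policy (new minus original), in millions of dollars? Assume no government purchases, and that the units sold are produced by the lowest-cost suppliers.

1029

Rearranging demand gives Qd = 97 - P. Setting quantity demanded equal to quantity supplied, 97 - P = 6P - 92, gives P* = 27 and Q* = 70.
The floor of 69 is above the equilibrium price 27, so it binds.
At P = 69: Qd = 97 - 69 = 28 and Qs = 6·69 - 92 = 322.
Producer surplus without the control is ½ · (27 - 46/3) · 70 = 1225/3.
With the floor, 28 units are sold at 69. The supply price at Q = 28 is 20, so PS = ½ · [(69 - 46/3) + (69 - 20)] · 28 = 4312/3.
Change in producer surplus = 4312/3 - 1225/3 = 1029.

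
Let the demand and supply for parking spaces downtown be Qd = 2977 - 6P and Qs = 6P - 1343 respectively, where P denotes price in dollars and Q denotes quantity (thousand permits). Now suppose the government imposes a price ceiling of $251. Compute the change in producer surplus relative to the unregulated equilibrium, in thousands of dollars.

-53410

In a free market, 2977 - 6P = 6P - 1343 gives the equilibrium P* = 360, Q* = 817.
Since 251 < 360, the ceiling is binding.
At P = 251: Qd = 2977 - 6·251 = 1471 and Qs = 6·251 - 1343 = 163.
Producer surplus without the control is ½ · (360 - 1343/6) · 817 = 667489/12.
With the ceiling, producers sell 163 units at 251, so PS = ½ · (251 - 1343/6) · 163 = 26569/12.
Change in producer surplus = 26569/12 - 667489/12 = -53410.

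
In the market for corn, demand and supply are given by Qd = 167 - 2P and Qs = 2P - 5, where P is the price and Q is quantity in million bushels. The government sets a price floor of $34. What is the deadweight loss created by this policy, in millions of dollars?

0

Setting quantity demanded equal to quantity supplied, 167 - 2P = 2P - 5, gives P* = 43 and Q* = 81.
The floor of 34 is below the equilibrium price 43, so it is not binding; the market clears at P* = 43, Q* = 81.
Since the control does not bind, no trades are prevented and deadweight loss is zero.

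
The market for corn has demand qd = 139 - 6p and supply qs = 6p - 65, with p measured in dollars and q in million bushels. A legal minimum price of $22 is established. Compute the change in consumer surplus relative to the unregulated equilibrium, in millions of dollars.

-110

Without the control the market clears where 139 - 6p = 6p - 65, i.e. p* = 17 and q* = 37.
Because the floor (22) lies above the market-clearing price, it is binding.
At p = 22: qd = 139 - 6·22 = 7 and qs = 6·22 - 65 = 67.
Consumer surplus without the control is ½ · (139/6 - 17) · 37 = 1369/12.
With the floor, consumers buy 7 units at 22, so CS = ½ · (139/6 - 22) · 7 = 49/12.
Change in consumer surplus = 49/12 - 1369/12 = -110.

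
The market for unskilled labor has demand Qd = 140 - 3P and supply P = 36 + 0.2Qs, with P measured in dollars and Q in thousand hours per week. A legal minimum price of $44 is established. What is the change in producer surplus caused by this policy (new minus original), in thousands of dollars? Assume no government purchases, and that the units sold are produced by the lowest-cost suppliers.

Rearranging supply gives Qs = 5P - 180. In a free market, 140 - 3P = 5P - 180 gives the equilibrium P* = 40, Q* = 20.
The floor of 44 is above the equilibrium price 40, so it binds.
At P = 44: Qd = 140 - 3·44 = 8 and Qs = 5·44 - 180 = 40.
Producer surplus without the control is ½ · (40 - 36) · 20 = 40.
With the floor, 8 units are sold at 44. The supply price at Q = 8 is 37.6, so PS = ½ · [(44 - 36) + (44 - 37.6)] · 8 = 57.6.
Change in producer surplus = 57.6 - 40 = 17.6.

17.6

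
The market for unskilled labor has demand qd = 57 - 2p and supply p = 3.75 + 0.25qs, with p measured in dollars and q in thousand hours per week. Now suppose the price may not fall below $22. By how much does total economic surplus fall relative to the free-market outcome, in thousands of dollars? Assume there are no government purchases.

Rearranging supply gives qs = 4p - 15. Setting quantity demanded equal to quantity supplied, 57 - 2p = 4p - 15, gives p* = 12 and q* = 33.
Since 22 > 12, the floor is binding.
At p = 22: qd = 57 - 2·22 = 13 and qs = 4·22 - 15 = 73.
Quantity traded falls to 13. At q = 13 the demand price is (57 - 13)/2 = 22 and the supply price is (15 + 13)/4 = 7.
Deadweight loss = ½ · (22 - 7) · (33 - 13) = ½ · 15 · 20 = 150.

150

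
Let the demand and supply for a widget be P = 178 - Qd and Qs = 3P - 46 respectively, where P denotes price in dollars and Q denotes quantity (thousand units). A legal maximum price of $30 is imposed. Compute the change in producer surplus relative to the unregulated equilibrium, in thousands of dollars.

Rearranging demand gives Qd = 178 - P. In a free market, 178 - P = 3P - 46 gives the equilibrium P* = 56, Q* = 122.
Since 30 < 56, the ceiling is binding.
At P = 30: Qd = 178 - 30 = 148 and Qs = 3·30 - 46 = 44.
Producer surplus without the control is ½ · (56 - 46/3) · 122 = 7442/3.
With the ceiling, producers sell 44 units at 30, so PS = ½ · (30 - 46/3) · 44 = 968/3.
Change in producer surplus = 968/3 - 7442/3 = -2158.

-2158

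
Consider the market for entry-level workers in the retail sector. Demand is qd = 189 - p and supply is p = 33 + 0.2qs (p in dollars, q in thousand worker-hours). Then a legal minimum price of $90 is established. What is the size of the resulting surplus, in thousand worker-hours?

186

Rearranging supply gives qs = 5p - 165. Setting quantity demanded equal to quantity supplied, 189 - p = 5p - 165, gives p* = 59 and q* = 130.
Because the floor (90) lies above the market-clearing price, it is binding.
At p = 90: qd = 189 - 90 = 99 and qs = 5·90 - 165 = 285.
Surplus = qs - qd = 285 - 99 = 186.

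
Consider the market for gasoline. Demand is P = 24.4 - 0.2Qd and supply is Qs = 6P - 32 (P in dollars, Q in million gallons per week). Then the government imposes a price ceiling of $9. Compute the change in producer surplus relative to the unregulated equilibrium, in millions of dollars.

-185

Rearranging demand gives Qd = 122 - 5P. Setting quantity demanded equal to quantity supplied, 122 - 5P = 6P - 32, gives P* = 14 and Q* = 52.
Because the ceiling (9) lies below the market-clearing price, it is binding.
At P = 9: Qd = 122 - 5·9 = 77 and Qs = 6·9 - 32 = 22.
Producer surplus without the control is ½ · (14 - 16/3) · 52 = 676/3.
With the ceiling, producers sell 22 units at 9, so PS = ½ · (9 - 16/3) · 22 = 121/3.
Change in producer surplus = 121/3 - 676/3 = -185.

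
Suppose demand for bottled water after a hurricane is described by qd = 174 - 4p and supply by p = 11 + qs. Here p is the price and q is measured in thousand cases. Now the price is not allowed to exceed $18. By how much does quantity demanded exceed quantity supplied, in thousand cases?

Rearranging supply gives qs = p - 11. Equilibrium: 174 - 4p = p - 11, so 185 = 5p and p* = 37, q* = 26.
Since 18 < 37, the ceiling is binding.
At p = 18: qd = 174 - 4·18 = 102 and qs = 18 - 11 = 7.
Shortage = qd - qs = 102 - 7 = 95.

95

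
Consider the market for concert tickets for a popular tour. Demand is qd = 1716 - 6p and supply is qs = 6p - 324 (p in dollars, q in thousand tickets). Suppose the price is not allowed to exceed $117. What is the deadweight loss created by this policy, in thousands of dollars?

In a free market, 1716 - 6p = 6p - 324 gives the equilibrium p* = 170, q* = 696.
The ceiling of 117 is below the equilibrium price 170, so it binds.
At p = 117: qd = 1716 - 6·117 = 1014 and qs = 6·117 - 324 = 378.
Quantity traded falls to 378. At q = 378 the demand price is (1716 - 378)/6 = 223 and the supply price is (324 + 378)/6 = 117.
Deadweight loss = ½ · (223 - 117) · (696 - 378) = ½ · 106 · 318 = 16854.

16854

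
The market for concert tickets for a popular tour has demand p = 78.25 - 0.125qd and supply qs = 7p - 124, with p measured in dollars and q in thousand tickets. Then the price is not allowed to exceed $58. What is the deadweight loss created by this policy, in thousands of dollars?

0

Rearranging demand gives qd = 626 - 8p. Setting quantity demanded equal to quantity supplied, 626 - 8p = 7p - 124, gives p* = 50 and q* = 226.
Since 58 is above p* = 50, the ceiling does not bind and the free-market outcome prevails.
Since the control does not bind, no trades are prevented and deadweight loss is zero.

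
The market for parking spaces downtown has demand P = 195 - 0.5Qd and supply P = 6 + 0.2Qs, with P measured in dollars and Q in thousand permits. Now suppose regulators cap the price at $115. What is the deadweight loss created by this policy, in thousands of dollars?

0

Rearranging demand gives Qd = 390 - 2P; rearranging supply gives Qs = 5P - 30. Equilibrium: 390 - 2P = 5P - 30, so 420 = 7P and P* = 60, Q* = 270.
Since 115 is above P* = 60, the ceiling does not bind and the free-market outcome prevails.
Since the control does not bind, no trades are prevented and deadweight loss is zero.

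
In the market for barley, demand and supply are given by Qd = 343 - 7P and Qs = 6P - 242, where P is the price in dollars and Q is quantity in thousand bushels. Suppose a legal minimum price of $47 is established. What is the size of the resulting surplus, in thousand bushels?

In a free market, 343 - 7P = 6P - 242 gives the equilibrium P* = 45, Q* = 28.
The floor of 47 is above the equilibrium price 45, so it binds.
At P = 47: Qd = 343 - 7·47 = 14 and Qs = 6·47 - 242 = 40.
Surplus = Qs - Qd = 40 - 14 = 26.

26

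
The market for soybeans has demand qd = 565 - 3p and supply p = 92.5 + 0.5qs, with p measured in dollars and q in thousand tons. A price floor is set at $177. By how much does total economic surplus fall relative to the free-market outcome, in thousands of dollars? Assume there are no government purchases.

2733.75

Rearranging supply gives qs = 2p - 185. Equilibrium: 565 - 3p = 2p - 185, so 750 = 5p and p* = 150, q* = 115.
The floor of 177 is above the equilibrium price 150, so it binds.
At p = 177: qd = 565 - 3·177 = 34 and qs = 2·177 - 185 = 169.
Quantity traded falls to 34. At q = 34 the demand price is (565 - 34)/3 = 177 and the supply price is (185 + 34)/2 = 109.5.
Deadweight loss = ½ · (177 - 109.5) · (115 - 34) = ½ · 67.5 · 81 = 2733.75.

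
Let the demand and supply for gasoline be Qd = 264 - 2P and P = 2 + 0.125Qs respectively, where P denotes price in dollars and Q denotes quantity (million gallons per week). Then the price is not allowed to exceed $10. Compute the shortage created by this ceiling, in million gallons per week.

Rearranging supply gives Qs = 8P - 16. Equilibrium: 264 - 2P = 8P - 16, so 280 = 10P and P* = 28, Q* = 208.
Since 10 < 28, the ceiling is binding.
At P = 10: Qd = 264 - 2·10 = 244 and Qs = 8·10 - 16 = 64.
Shortage = Qd - Qs = 244 - 64 = 180.

180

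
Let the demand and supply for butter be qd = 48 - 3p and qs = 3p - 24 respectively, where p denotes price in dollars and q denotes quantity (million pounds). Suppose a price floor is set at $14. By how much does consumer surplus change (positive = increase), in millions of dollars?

Setting quantity demanded equal to quantity supplied, 48 - 3p = 3p - 24, gives p* = 12 and q* = 12.
Since 14 > 12, the floor is binding.
At p = 14: qd = 48 - 3·14 = 6 and qs = 3·14 - 24 = 18.
Consumer surplus without the control is ½ · (16 - 12) · 12 = 24.
With the floor, consumers buy 6 units at 14, so CS = ½ · (16 - 14) · 6 = 6.
Change in consumer surplus = 6 - 24 = -18.

-18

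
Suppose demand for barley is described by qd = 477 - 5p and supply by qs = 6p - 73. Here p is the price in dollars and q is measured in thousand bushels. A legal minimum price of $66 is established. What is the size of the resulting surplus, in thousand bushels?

In a free market, 477 - 5p = 6p - 73 gives the equilibrium p* = 50, q* = 227.
The floor of 66 is above the equilibrium price 50, so it binds.
At p = 66: qd = 477 - 5·66 = 147 and qs = 6·66 - 73 = 323.
Surplus = qs - qd = 323 - 147 = 176.

176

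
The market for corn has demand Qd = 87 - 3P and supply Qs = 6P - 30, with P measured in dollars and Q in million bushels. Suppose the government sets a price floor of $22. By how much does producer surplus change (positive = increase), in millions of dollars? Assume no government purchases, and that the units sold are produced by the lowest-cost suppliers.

128.25

In a free market, 87 - 3P = 6P - 30 gives the equilibrium P* = 13, Q* = 48.
Since 22 > 13, the floor is binding.
At P = 22: Qd = 87 - 3·22 = 21 and Qs = 6·22 - 30 = 102.
Producer surplus without the control is ½ · (13 - 5) · 48 = 192.
With the floor, 21 units are sold at 22. The supply price at Q = 21 is 8.5, so PS = ½ · [(22 - 5) + (22 - 8.5)] · 21 = 320.25.
Change in producer surplus = 320.25 - 192 = 128.25.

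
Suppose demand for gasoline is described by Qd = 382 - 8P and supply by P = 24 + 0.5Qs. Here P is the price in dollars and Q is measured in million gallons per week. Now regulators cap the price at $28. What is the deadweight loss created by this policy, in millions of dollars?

Rearranging supply gives Qs = 2P - 48. Equilibrium: 382 - 8P = 2P - 48, so 430 = 10P and P* = 43, Q* = 38.
The ceiling of 28 is below the equilibrium price 43, so it binds.
At P = 28: Qd = 382 - 8·28 = 158 and Qs = 2·28 - 48 = 8.
Quantity traded falls to 8. At Q = 8 the demand price is (382 - 8)/8 = 46.75 and the supply price is (48 + 8)/2 = 28.
Deadweight loss = ½ · (46.75 - 28) · (38 - 8) = ½ · 18.75 · 30 = 281.25.

281.25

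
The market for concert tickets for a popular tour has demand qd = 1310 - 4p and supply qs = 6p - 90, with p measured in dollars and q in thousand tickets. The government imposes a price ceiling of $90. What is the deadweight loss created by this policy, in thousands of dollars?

18750

Equilibrium: 1310 - 4p = 6p - 90, so 1400 = 10p and p* = 140, q* = 750.
Because the ceiling (90) lies below the market-clearing price, it is binding.
At p = 90: qd = 1310 - 4·90 = 950 and qs = 6·90 - 90 = 450.
Quantity traded falls to 450. At q = 450 the demand price is (1310 - 450)/4 = 215 and the supply price is (90 + 450)/6 = 90.
Deadweight loss = ½ · (215 - 90) · (750 - 450) = ½ · 125 · 300 = 18750.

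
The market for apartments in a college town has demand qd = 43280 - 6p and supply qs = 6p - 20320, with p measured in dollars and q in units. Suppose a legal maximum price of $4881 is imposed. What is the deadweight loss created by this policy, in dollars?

1053366

Setting quantity demanded equal to quantity supplied, 43280 - 6p = 6p - 20320, gives p* = 5300 and q* = 11480.
Because the ceiling (4881) lies below the market-clearing price, it is binding.
At p = 4881: qd = 43280 - 6·4881 = 13994 and qs = 6·4881 - 20320 = 8966.
Quantity traded falls to 8966. At q = 8966 the demand price is (43280 - 8966)/6 = 5719 and the supply price is (20320 + 8966)/6 = 4881.
Deadweight loss = ½ · (5719 - 4881) · (11480 - 8966) = ½ · 838 · 2514 = 1053366.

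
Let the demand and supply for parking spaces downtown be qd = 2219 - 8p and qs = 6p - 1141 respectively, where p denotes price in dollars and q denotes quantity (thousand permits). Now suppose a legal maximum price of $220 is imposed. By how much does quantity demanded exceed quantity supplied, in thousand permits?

280

Equilibrium: 2219 - 8p = 6p - 1141, so 3360 = 14p and p* = 240, q* = 299.
Because the ceiling (220) lies below the market-clearing price, it is binding.
At p = 220: qd = 2219 - 8·220 = 459 and qs = 6·220 - 1141 = 179.
Shortage = qd - qs = 459 - 179 = 280.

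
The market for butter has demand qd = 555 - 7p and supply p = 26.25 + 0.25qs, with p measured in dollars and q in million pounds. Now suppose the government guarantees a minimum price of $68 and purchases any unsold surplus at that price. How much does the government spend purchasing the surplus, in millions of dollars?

5984

Rearranging supply gives qs = 4p - 105. Without the control the market clears where 555 - 7p = 4p - 105, i.e. p* = 60 and q* = 135.
Since 68 > 60, the floor is binding.
At p = 68: qd = 555 - 7·68 = 79 and qs = 4·68 - 105 = 167.
Surplus = qs - qd = 88.
Government expenditure = surplus × support price = 88 × 68 = 5984.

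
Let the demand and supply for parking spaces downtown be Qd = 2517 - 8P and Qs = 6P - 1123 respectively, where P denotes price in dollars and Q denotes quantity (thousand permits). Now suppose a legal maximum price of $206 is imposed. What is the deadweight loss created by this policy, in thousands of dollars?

15309

In a free market, 2517 - 8P = 6P - 1123 gives the equilibrium P* = 260, Q* = 437.
Since 206 < 260, the ceiling is binding.
At P = 206: Qd = 2517 - 8·206 = 869 and Qs = 6·206 - 1123 = 113.
Quantity traded falls to 113. At Q = 113 the demand price is (2517 - 113)/8 = 300.5 and the supply price is (1123 + 113)/6 = 206.
Deadweight loss = ½ · (300.5 - 206) · (437 - 113) = ½ · 94.5 · 324 = 15309.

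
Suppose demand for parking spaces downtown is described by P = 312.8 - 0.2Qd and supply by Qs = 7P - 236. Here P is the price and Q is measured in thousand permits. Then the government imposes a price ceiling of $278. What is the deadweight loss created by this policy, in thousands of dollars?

Rearranging demand gives Qd = 1564 - 5P. Without the control the market clears where 1564 - 5P = 7P - 236, i.e. P* = 150 and Q* = 814.
Since 278 is above P* = 150, the ceiling does not bind and the free-market outcome prevails.
Since the control does not bind, no trades are prevented and deadweight loss is zero.

0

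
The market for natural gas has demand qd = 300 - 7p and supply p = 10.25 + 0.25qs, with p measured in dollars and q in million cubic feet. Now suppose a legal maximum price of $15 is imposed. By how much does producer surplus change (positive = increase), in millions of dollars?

Rearranging supply gives qs = 4p - 41. Without the control the market clears where 300 - 7p = 4p - 41, i.e. p* = 31 and q* = 83.
Since 15 < 31, the ceiling is binding.
At p = 15: qd = 300 - 7·15 = 195 and qs = 4·15 - 41 = 19.
Producer surplus without the control is ½ · (31 - 10.25) · 83 = 861.125.
With the ceiling, producers sell 19 units at 15, so PS = ½ · (15 - 10.25) · 19 = 45.125.
Change in producer surplus = 45.125 - 861.125 = -816.

-816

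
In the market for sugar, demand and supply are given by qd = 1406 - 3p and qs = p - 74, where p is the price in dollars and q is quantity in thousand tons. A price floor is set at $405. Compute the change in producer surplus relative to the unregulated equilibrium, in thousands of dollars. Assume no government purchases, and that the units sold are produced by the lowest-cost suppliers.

In a free market, 1406 - 3p = p - 74 gives the equilibrium p* = 370, q* = 296.
The floor of 405 is above the equilibrium price 370, so it binds.
At p = 405: qd = 1406 - 3·405 = 191 and qs = 405 - 74 = 331.
Producer surplus without the control is ½ · (370 - 74) · 296 = 43808.
With the floor, 191 units are sold at 405. The supply price at q = 191 is 265, so PS = ½ · [(405 - 74) + (405 - 265)] · 191 = 44980.5.
Change in producer surplus = 44980.5 - 43808 = 1172.5.

1172.5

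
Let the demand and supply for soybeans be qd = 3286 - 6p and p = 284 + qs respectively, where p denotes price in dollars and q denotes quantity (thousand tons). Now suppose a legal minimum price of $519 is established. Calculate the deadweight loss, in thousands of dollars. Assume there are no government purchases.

1701

Rearranging supply gives qs = p - 284. Equilibrium: 3286 - 6p = p - 284, so 3570 = 7p and p* = 510, q* = 226.
Since 519 > 510, the floor is binding.
At p = 519: qd = 3286 - 6·519 = 172 and qs = 519 - 284 = 235.
Quantity traded falls to 172. At q = 172 the demand price is (3286 - 172)/6 = 519 and the supply price is 284 + 172 = 456.
Deadweight loss = ½ · (519 - 456) · (226 - 172) = ½ · 63 · 54 = 1701.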